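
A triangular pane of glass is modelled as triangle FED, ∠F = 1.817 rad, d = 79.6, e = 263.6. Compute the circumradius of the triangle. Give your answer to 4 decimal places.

By the law of cosines, f² = e² + d² − 2·e·d·cos F = 86049, so f ≈ 293.34.
Area = ½·e·d·sin F ≈ 10175.
Circumradius = f/(2 sin F) ≈ 151.23.

R ≈ 151.2310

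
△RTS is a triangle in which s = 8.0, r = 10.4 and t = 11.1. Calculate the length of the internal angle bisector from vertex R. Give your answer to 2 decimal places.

By the law of cosines, cos R = (t² + s² − r²) / (2·t·s) ≈ 0.44510, so ∠R ≈ 63.57°.
The bisector from R has length 2·t·s·cos(∠R/2)/(t+s) ≈ 7.9039.

t_R ≈ 7.90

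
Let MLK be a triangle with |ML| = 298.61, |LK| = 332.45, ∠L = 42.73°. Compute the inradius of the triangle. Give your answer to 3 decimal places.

r ≈ 78.045

By the law of cosines, |KM|² = |ML|² + |LK|² − 2·|ML|·|LK|·cos L = 53847, so |KM| ≈ 232.05.
Area = ½·|ML|·|LK|·sin L ≈ 33681.
Semiperimeter s = (332.45+232.05+298.61)/2 = 431.56.
Inradius = area/s = 33681/431.56 ≈ 78.045.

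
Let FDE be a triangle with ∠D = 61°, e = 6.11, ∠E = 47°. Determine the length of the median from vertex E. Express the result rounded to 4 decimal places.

The third angle is ∠F = 180° − ∠D − ∠E = 72.00°.
Law of sines: f = e·sin F/sin E ≈ 7.9455.
Law of sines: d = e·sin D/sin E ≈ 7.3069.
Median from E: ½√(2·f² + 2·d² − e²) ≈ 6.9948.

m_E ≈ 6.9948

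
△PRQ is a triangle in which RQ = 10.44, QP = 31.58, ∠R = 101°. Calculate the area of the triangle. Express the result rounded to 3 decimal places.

Law of sines: sin P = RQ·sin R/QP ≈ 0.32452.
Since QP ≥ RQ, only the acute value applies: ∠P ≈ 18.94°.
Then ∠Q = 180° − ∠R − ∠P ≈ 60.06°.
Law of sines gives PR = QP·sin Q/sin R ≈ 27.879.
Area = ½·QP·RQ·sin Q ≈ 142.85.

142.854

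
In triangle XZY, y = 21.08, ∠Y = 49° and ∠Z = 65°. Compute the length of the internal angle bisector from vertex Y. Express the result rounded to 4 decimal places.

t_Y ≈ 23.1267

The third angle is ∠X = 180° − ∠Z − ∠Y = 66.00°.
Law of sines: x = y·sin X/sin Y ≈ 25.516.
Law of sines: z = y·sin Z/sin Y ≈ 25.314.
The bisector from Y has length 2·x·z·cos(∠Y/2)/(x+z) ≈ 23.127.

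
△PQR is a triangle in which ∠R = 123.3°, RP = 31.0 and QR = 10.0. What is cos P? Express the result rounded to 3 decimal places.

By the law of cosines, PQ² = QR² + RP² − 2·QR·RP·cos R = 1401.4, so PQ ≈ 37.435.
Law of cosines again: cos P = (RP² + PQ² − QR²)/(2·RP·PQ) ≈ 0.97476, so ∠P ≈ 12.90°.

0.975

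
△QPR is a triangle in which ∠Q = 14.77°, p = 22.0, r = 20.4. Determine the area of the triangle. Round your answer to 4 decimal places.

Area = ½·p·r·sin Q ≈ 57.208.

area ≈ 57.2084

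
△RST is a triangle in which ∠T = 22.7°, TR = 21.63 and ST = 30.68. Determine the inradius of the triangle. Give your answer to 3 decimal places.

By the law of cosines, RS² = ST² + TR² − 2·ST·TR·cos T = 184.71, so RS ≈ 13.591.
Area = ½·ST·TR·sin T ≈ 128.05.
Semiperimeter s = (30.68+21.63+13.591)/2 = 32.95.
Inradius = area/s = 128.05/32.95 ≈ 3.886.

3.886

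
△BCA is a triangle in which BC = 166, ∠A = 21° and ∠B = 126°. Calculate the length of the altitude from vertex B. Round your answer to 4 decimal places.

The third angle is ∠C = 180° − ∠A − ∠B = 33.00°.
Law of sines: CA = BC·sin B/sin A ≈ 374.75.
Law of sines: AB = BC·sin C/sin A ≈ 252.28.
Area = ½·BC·CA·sin C ≈ 16940.
The altitude from B has length 2·area/CA ≈ 90.41.

90.4101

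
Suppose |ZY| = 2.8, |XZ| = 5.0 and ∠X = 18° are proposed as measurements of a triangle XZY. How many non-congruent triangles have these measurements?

|XZ|·sin X = 5.0·sin(18°) ≈ 1.545.
Since |XZ| sin X < |ZY| < |XZ| (1.545 < 2.8 < 5.0), two triangles exist.

2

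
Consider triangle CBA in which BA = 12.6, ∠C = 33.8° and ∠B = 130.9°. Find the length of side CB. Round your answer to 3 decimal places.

The third angle is ∠A = 180° − ∠C − ∠B = 15.30°.
Law of sines: CB = BA·sin A/sin C ≈ 5.9767.

5.977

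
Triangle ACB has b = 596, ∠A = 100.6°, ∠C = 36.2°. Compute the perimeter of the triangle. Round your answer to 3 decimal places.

The third angle is ∠B = 180° − ∠A − ∠C = 43.20°.
Law of sines: a = b·sin A/sin B ≈ 855.79.
Law of sines: c = b·sin C/sin B ≈ 514.21.
Semiperimeter s = (855.79+514.21+596)/2 = 983.
Perimeter = 855.79 + 514.21 + 596 = 1966.

perimeter ≈ 1966.001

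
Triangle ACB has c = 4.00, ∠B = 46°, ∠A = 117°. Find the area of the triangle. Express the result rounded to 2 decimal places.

area ≈ 17.54

The third angle is ∠C = 180° − ∠B − ∠A = 17.00°.
Law of sines: a = c·sin A/sin C ≈ 12.19.
Law of sines: b = c·sin B/sin C ≈ 9.8414.
Area = ½·c·a·sin B ≈ 17.538.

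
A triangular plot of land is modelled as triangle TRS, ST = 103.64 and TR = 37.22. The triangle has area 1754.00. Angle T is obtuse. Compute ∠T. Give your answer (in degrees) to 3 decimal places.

∠T ≈ 114.577°

From area = ½·ST·TR·sin T, we get sin T = 2·area/(ST·TR) ≈ 0.90940.
Taking the obtuse solution, ∠T ≈ 114.58°.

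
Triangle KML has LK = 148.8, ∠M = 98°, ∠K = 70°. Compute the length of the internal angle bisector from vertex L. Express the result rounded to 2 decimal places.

The third angle is ∠L = 180° − ∠K − ∠M = 12.00°.
Law of sines: ML = LK·sin K/sin M ≈ 141.2.
Law of sines: KM = LK·sin L/sin M ≈ 31.241.
The bisector from L has length 2·ML·LK·cos(∠L/2)/(ML+LK) ≈ 144.11.

t_L ≈ 144.11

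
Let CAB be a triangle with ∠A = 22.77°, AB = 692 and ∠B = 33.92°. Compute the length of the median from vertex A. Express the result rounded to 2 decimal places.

566.14

The third angle is ∠C = 180° − ∠A − ∠B = 123.31°.
Law of sines: BC = AB·sin A/sin C ≈ 320.48.
Law of sines: CA = AB·sin B/sin C ≈ 462.07.
Median from A: ½√(2·CA² + 2·AB² − BC²) ≈ 566.14.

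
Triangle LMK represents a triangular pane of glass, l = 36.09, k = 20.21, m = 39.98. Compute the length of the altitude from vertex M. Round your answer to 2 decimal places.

18.19

Semiperimeter s = (36.09 + 39.98 + 20.21)/2 = 48.14.
Heron's formula: area = √(48.14·12.05·8.16·27.93) ≈ 363.6.
The altitude from M has length 2·area/m ≈ 18.189.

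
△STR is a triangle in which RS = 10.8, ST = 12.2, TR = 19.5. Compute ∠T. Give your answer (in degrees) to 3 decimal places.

By the law of cosines, cos T = (ST² + TR² − RS²) / (2·ST·TR) ≈ 0.86686, so ∠T ≈ 29.90°.

∠T ≈ 29.905°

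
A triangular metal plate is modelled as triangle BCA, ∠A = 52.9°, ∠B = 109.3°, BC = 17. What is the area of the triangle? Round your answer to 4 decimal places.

The third angle is ∠C = 180° − ∠A − ∠B = 17.80°.
Law of sines: CA = BC·sin B/sin A ≈ 20.117.
Law of sines: AB = BC·sin C/sin A ≈ 6.5157.
Area = ½·BC·CA·sin C ≈ 52.271.

area ≈ 52.2710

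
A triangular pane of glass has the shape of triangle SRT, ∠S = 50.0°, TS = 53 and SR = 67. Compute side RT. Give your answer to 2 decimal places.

By the law of cosines, RT² = TS² + SR² − 2·TS·SR·cos S = 2732.9, so RT ≈ 52.277.

52.28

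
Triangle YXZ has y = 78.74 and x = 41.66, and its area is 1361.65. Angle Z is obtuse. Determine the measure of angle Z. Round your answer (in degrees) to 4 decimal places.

∠Z ≈ 123.8811°

From area = ½·y·x·sin Z, we get sin Z = 2·area/(y·x) ≈ 0.83020.
Taking the obtuse solution, ∠Z ≈ 123.88°.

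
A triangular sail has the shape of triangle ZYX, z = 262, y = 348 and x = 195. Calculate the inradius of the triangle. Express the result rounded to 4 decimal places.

62.8293

Semiperimeter s = (262 + 348 + 195)/2 = 402.5.
Heron's formula: area = √(402.5·140.5·54.5·207.5) ≈ 25289.
Inradius = area/s = 25289/402.5 ≈ 62.829.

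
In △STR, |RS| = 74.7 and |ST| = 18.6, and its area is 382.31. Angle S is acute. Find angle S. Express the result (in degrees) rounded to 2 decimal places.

∠S ≈ 33.39°

From area = ½·|RS|·|ST|·sin S, we get sin S = 2·area/(|RS|·|ST|) ≈ 0.55032.
Taking the acute solution, ∠S ≈ 33.39°.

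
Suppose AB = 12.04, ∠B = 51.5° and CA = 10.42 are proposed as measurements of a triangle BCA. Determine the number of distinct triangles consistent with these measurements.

2

AB·sin B = 12.04·sin(51.5°) ≈ 9.423.
Since AB sin B < CA < AB (9.423 < 10.42 < 12.04), two triangles exist.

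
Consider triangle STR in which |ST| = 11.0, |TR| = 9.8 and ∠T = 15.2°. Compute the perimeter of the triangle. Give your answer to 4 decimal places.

23.7971

By the law of cosines, |RS|² = |ST|² + |TR|² − 2·|ST|·|TR|·cos T = 8.9824, so |RS| ≈ 2.9971.
Semiperimeter s = (9.8+2.9971+11)/2 = 11.899.
Perimeter = 9.8 + 2.9971 + 11 = 23.797.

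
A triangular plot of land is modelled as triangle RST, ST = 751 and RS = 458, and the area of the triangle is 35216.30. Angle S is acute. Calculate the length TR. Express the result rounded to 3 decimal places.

316.901

From area = ½·RS·ST·sin S, we get sin S = 2·area/(RS·ST) ≈ 0.20477.
Taking the acute solution, ∠S ≈ 0.206 rad.
Law of cosines then gives TR ≈ 316.9.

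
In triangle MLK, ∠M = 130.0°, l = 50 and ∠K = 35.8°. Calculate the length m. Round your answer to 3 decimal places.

The third angle is ∠L = 180° − ∠K − ∠M = 14.20°.
Law of sines: m = l·sin M/sin L ≈ 156.14.

156.140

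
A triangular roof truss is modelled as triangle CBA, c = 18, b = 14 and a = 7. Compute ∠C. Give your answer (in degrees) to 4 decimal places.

By the law of cosines, cos C = (b² + a² − c²) / (2·b·a) ≈ -0.40306, so ∠C ≈ 113.77°.

∠C ≈ 113.7697°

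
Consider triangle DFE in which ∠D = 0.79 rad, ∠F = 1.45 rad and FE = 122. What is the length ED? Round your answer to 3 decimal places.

The third angle is ∠E = π − ∠D − ∠F = 0.902 rad.
Law of sines: ED = FE·sin F/sin D ≈ 170.49.

170.494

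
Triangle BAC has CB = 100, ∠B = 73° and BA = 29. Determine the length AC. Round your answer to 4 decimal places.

95.6308

By the law of cosines, AC² = CB² + BA² − 2·CB·BA·cos B = 9145.2, so AC ≈ 95.631.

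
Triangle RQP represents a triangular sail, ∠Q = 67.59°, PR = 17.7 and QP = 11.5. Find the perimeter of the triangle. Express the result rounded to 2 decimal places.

perimeter ≈ 47.74

Law of sines: sin R = QP·sin Q/PR ≈ 0.60065.
Since PR ≥ QP, only the acute value applies: ∠R ≈ 36.92°.
Then ∠P = 180° − ∠Q − ∠R ≈ 75.49°.
Law of sines gives RQ = PR·sin P/sin Q ≈ 18.536.
Semiperimeter s = (11.5+17.7+18.536)/2 = 23.868.
Perimeter = 11.5 + 17.7 + 18.536 = 47.736.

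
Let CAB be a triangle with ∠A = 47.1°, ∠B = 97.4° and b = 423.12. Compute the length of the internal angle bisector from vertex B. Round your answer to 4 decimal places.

182.4366

The third angle is ∠C = 180° − ∠A − ∠B = 35.50°.
Law of sines: c = b·sin C/sin B ≈ 247.77.
Law of sines: a = b·sin A/sin B ≈ 312.56.
The bisector from B has length 2·c·a·cos(∠B/2)/(c+a) ≈ 182.44.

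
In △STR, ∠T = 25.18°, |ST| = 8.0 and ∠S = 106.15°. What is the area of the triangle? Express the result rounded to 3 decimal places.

The third angle is ∠R = 180° − ∠S − ∠T = 48.67°.
Law of sines: |TR| = |ST|·sin S/sin R ≈ 10.233.
Law of sines: |RS| = |ST|·sin T/sin R ≈ 4.5327.
Area = ½·|ST|·|TR|·sin T ≈ 17.415.

area ≈ 17.415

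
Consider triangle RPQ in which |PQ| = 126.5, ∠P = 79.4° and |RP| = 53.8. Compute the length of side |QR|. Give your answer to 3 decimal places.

By the law of cosines, |QR|² = |RP|² + |PQ|² − 2·|RP|·|PQ|·cos P = 16393, so |QR| ≈ 128.03.

128.035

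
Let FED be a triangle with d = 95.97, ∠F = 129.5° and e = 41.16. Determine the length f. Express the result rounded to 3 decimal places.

126.212

By the law of cosines, f² = e² + d² − 2·e·d·cos F = 15930, so f ≈ 126.21.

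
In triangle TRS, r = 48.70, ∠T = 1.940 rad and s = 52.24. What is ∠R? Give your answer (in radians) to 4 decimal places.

By the law of cosines, t² = r² + s² − 2·r·s·cos T = 6936.9, so t ≈ 83.288.
Law of cosines again: cos R = (s² + t² − r²)/(2·s·t) ≈ 0.83823, so ∠R ≈ 0.577 rad.

∠R ≈ 0.5768 rad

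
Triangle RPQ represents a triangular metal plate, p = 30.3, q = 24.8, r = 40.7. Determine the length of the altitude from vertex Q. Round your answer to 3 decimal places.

h_Q ≈ 30.198

Semiperimeter s = (40.7 + 30.3 + 24.8)/2 = 47.9.
Heron's formula: area = √(47.9·7.2·17.6·23.1) ≈ 374.45.
The altitude from Q has length 2·area/q ≈ 30.198.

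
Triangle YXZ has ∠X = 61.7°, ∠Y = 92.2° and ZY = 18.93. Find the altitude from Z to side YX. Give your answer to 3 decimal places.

The third angle is ∠Z = 180° − ∠Y − ∠X = 26.10°.
Law of sines: XZ = ZY·sin Y/sin X ≈ 21.484.
Law of sines: YX = ZY·sin Z/sin X ≈ 9.4586.
Area = ½·ZY·XZ·sin Z ≈ 89.459.
The altitude from Z has length 2·area/YX ≈ 18.916.

h_Z ≈ 18.916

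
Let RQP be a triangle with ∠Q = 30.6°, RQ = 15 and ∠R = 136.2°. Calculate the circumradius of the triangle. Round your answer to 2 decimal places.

32.84

The third angle is ∠P = 180° − ∠R − ∠Q = 13.20°.
Law of sines: QP = RQ·sin R/sin P ≈ 45.466.
Law of sines: PR = RQ·sin Q/sin P ≈ 33.438.
Circumradius = RQ/(2 sin P) ≈ 32.844.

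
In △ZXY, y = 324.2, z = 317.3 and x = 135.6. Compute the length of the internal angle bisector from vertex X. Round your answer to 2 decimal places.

313.48

By the law of cosines, cos X = (y² + z² − x²) / (2·y·z) ≈ 0.91086, so ∠X ≈ 24.38°.
The bisector from X has length 2·y·z·cos(∠X/2)/(y+z) ≈ 313.48.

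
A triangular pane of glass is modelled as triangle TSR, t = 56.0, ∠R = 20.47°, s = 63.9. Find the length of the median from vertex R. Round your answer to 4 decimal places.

By the law of cosines, r² = t² + s² − 2·t·s·cos R = 514.32, so r ≈ 22.679.
Median from R: ½√(2·t² + 2·s² − r²) ≈ 59.

59.0002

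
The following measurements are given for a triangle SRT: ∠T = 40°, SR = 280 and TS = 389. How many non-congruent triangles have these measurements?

2

TS·sin T = 389·sin(40°) ≈ 250.
Since TS sin T < SR < TS (250 < 280 < 389), two triangles exist.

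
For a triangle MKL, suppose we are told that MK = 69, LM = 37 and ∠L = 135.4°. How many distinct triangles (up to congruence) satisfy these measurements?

LM·sin L = 37·sin(135.4°) ≈ 25.98.
Since ∠L is not acute, a triangle exists only if MK > LM; here MK > LM, so there is exactly one triangle.

1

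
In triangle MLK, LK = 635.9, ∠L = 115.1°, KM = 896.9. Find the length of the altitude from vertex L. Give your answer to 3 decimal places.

268.295

Law of sines: sin M = LK·sin L/KM ≈ 0.64205.
Since KM ≥ LK, only the acute value applies: ∠M ≈ 39.94°.
Then ∠K = 180° − ∠L − ∠M ≈ 24.96°.
Law of sines gives ML = KM·sin K/sin L ≈ 417.87.
Area = ½·KM·LK·sin K ≈ 1.2032e+05.
The altitude from L has length 2·area/KM ≈ 268.29.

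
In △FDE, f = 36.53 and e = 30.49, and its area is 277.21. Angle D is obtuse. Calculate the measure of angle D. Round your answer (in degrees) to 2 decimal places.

∠D ≈ 150.15°

From area = ½·e·f·sin D, we get sin D = 2·area/(e·f) ≈ 0.49777.
Taking the obtuse solution, ∠D ≈ 150.15°.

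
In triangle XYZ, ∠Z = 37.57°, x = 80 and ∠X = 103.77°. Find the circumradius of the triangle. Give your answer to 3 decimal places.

The third angle is ∠Y = 180° − ∠Z − ∠X = 38.66°.
Law of sines: y = x·sin Y/sin X ≈ 51.455.
Law of sines: z = x·sin Z/sin X ≈ 50.222.
Circumradius = x/(2 sin X) ≈ 41.184.

R ≈ 41.184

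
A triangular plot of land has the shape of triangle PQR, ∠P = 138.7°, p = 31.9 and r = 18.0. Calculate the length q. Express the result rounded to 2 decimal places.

16.08

Law of sines: sin R = r·sin P/p ≈ 0.37241.
Since p ≥ r, only the acute value applies: ∠R ≈ 21.86°.
Then ∠Q = 180° − ∠P − ∠R ≈ 19.44°.
Law of sines gives q = p·sin Q/sin P ≈ 16.083.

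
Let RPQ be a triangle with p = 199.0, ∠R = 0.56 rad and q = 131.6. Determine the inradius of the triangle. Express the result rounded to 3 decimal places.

31.430

By the law of cosines, r² = p² + q² − 2·p·q·cos R = 12543, so r ≈ 112.
Area = ½·p·q·sin R ≈ 6955.5.
Semiperimeter s = (112+199+131.6)/2 = 221.3.
Inradius = area/s = 6955.5/221.3 ≈ 31.43.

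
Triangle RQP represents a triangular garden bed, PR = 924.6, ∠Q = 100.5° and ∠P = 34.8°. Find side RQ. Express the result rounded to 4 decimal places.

536.6683

The third angle is ∠R = 180° − ∠Q − ∠P = 44.70°.
Law of sines: RQ = PR·sin P/sin Q ≈ 536.67.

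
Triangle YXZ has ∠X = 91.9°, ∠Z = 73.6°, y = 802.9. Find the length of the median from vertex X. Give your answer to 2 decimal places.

m_X ≈ 1576.72

The third angle is ∠Y = 180° − ∠X − ∠Z = 14.50°.
Law of sines: x = y·sin X/sin Y ≈ 3205.
Law of sines: z = y·sin Z/sin Y ≈ 3076.3.
Median from X: ½√(2·z² + 2·y² − x²) ≈ 1576.7.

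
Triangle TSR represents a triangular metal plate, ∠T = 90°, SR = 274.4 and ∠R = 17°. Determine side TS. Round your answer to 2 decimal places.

80.23

The third angle is ∠S = 180° − ∠R − ∠T = 73.00°.
Law of sines: TS = SR·sin R/sin T ≈ 80.227.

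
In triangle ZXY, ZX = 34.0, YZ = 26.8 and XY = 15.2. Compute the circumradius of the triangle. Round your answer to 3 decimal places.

R ≈ 17.575

By the law of cosines, cos Z = (YZ² + ZX² − XY²) / (2·YZ·ZX) ≈ 0.90167, so ∠Z ≈ 25.62°.
Circumradius = XY/(2 sin Z) ≈ 17.575.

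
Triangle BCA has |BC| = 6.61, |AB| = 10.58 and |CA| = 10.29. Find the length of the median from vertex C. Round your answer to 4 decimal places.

m_C ≈ 6.8413

Median from C: ½√(2·|BC|² + 2·|CA|² − |AB|²) ≈ 6.8413.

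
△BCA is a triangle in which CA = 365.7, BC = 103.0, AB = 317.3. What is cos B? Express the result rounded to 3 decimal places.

cos B ≈ -0.343

By the law of cosines, cos B = (AB² + BC² − CA²) / (2·AB·BC) ≈ -0.34343, so ∠B ≈ 110.09°.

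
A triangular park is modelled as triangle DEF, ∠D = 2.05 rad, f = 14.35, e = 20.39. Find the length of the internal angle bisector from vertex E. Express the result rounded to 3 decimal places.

By the law of cosines, d² = e² + f² − 2·e·f·cos D = 891.49, so d ≈ 29.858.
Law of cosines again: cos E = (f² + d² − e²)/(2·f·d) ≈ 0.79548, so ∠E ≈ 0.651 rad.
The bisector from E has length 2·f·d·cos(∠E/2)/(f+d) ≈ 18.366.

t_E ≈ 18.366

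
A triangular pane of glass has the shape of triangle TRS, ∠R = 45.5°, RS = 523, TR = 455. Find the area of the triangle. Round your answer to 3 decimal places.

Area = ½·TR·RS·sin R ≈ 84864.

area ≈ 84864.322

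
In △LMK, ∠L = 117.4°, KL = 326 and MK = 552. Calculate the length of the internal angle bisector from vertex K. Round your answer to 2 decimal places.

395.03

Law of sines: sin M = KL·sin L/MK ≈ 0.52433.
Since MK ≥ KL, only the acute value applies: ∠M ≈ 31.62°.
Then ∠K = 180° − ∠L − ∠M ≈ 30.98°.
Law of sines gives LM = MK·sin K/sin L ≈ 320.01.
The bisector from K has length 2·MK·KL·cos(∠K/2)/(MK+KL) ≈ 395.03.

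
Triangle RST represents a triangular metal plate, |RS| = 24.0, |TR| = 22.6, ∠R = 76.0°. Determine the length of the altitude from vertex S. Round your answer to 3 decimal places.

By the law of cosines, |ST|² = |TR|² + |RS|² − 2·|TR|·|RS|·cos R = 824.32, so |ST| ≈ 28.711.
Area = ½·|TR|·|RS|·sin R ≈ 263.14.
The altitude from S has length 2·area/|TR| ≈ 23.287.

h_S ≈ 23.287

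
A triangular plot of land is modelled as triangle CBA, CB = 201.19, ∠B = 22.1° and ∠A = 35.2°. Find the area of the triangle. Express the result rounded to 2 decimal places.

The third angle is ∠C = 180° − ∠B − ∠A = 122.70°.
Law of sines: BA = CB·sin C/sin A ≈ 293.71.
Law of sines: AC = CB·sin B/sin A ≈ 131.31.
Area = ½·CB·BA·sin B ≈ 11116.

area ≈ 11115.81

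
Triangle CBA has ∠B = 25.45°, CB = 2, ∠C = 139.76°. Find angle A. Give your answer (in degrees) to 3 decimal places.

∠A ≈ 14.790°

The third angle is ∠A = 180° − ∠C − ∠B = 14.79°.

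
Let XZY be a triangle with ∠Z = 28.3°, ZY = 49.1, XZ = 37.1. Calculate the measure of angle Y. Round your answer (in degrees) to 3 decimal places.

By the law of cosines, YX² = XZ² + ZY² − 2·XZ·ZY·cos Z = 579.45, so YX ≈ 24.072.
Law of cosines again: cos Y = (ZY² + YX² − XZ²)/(2·ZY·YX) ≈ 0.68272, so ∠Y ≈ 46.94°.

∠Y ≈ 46.943°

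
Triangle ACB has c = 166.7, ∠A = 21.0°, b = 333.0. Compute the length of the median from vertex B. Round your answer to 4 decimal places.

By the law of cosines, a² = c² + b² − 2·c·b·cos A = 35030, so a ≈ 187.16.
Median from B: ½√(2·a² + 2·c² − b²) ≈ 60.721.

60.7212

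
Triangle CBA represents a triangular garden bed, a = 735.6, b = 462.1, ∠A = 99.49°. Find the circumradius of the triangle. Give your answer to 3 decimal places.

Law of sines: sin B = b·sin A/a ≈ 0.61960.
Since a ≥ b, only the acute value applies: ∠B ≈ 38.29°.
Then ∠C = 180° − ∠A − ∠B ≈ 42.22°.
Law of sines gives c = a·sin C/sin A ≈ 501.2.
Circumradius = a/(2 sin A) ≈ 372.9.

372.903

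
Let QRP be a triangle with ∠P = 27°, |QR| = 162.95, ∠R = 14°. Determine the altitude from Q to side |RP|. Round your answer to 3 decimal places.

The third angle is ∠Q = 180° − ∠R − ∠P = 139.00°.
Law of sines: |RP| = |QR|·sin Q/sin P ≈ 235.48.
Law of sines: |PQ| = |QR|·sin R/sin P ≈ 86.833.
Area = ½·|QR|·|RP|·sin R ≈ 4641.4.
The altitude from Q has length 2·area/|RP| ≈ 39.421.

h_Q ≈ 39.421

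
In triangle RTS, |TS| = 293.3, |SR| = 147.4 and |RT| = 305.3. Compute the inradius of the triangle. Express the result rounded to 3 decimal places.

r ≈ 57.127

Semiperimeter s = (293.3 + 147.4 + 305.3)/2 = 373.
Heron's formula: area = √(373·79.7·225.6·67.7) ≈ 21308.
Inradius = area/s = 21308/373 ≈ 57.127.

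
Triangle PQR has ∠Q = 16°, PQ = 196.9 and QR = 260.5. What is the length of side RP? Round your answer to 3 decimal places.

By the law of cosines, RP² = PQ² + QR² − 2·PQ·QR·cos Q = 8018.9, so RP ≈ 89.548.

89.548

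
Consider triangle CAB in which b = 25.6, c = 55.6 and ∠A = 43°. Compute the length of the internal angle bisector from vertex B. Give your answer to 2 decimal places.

45.92

By the law of cosines, a² = b² + c² − 2·b·c·cos A = 1664.8, so a ≈ 40.801.
Law of cosines again: cos B = (c² + a² − b²)/(2·c·a) ≈ 0.90382, so ∠B ≈ 25.33°.
The bisector from B has length 2·c·a·cos(∠B/2)/(c+a) ≈ 45.919.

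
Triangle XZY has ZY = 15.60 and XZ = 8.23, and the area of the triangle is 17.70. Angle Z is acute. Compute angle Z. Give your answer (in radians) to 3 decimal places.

From area = ½·XZ·ZY·sin Z, we get sin Z = 2·area/(XZ·ZY) ≈ 0.27573.
Taking the acute solution, ∠Z ≈ 0.279 rad.

∠Z ≈ 0.279 rad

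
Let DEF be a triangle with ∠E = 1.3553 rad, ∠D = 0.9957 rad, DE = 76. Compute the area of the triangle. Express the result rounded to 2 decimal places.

area ≈ 3330.73

The third angle is ∠F = π − ∠D − ∠E = 0.7906 rad.
Law of sines: EF = DE·sin D/sin F ≈ 89.726.
Law of sines: FD = DE·sin E/sin F ≈ 104.45.
Area = ½·DE·EF·sin E ≈ 3330.7.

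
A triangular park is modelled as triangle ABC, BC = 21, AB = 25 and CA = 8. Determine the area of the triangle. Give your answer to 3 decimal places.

Semiperimeter s = (21 + 8 + 25)/2 = 27.
Heron's formula: area = √(27·6·19·2) ≈ 78.46.

area ≈ 78.460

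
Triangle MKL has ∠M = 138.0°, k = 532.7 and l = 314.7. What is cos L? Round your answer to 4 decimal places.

0.9643

By the law of cosines, m² = k² + l² − 2·k·l·cos M = 6.3197e+05, so m ≈ 794.96.
Law of cosines again: cos L = (m² + k² − l²)/(2·m·k) ≈ 0.96428, so ∠L ≈ 15.36°.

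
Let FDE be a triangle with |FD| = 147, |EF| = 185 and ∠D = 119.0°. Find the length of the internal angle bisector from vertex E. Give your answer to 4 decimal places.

Law of sines: sin E = |FD|·sin D/|EF| ≈ 0.69497.
Since |EF| ≥ |FD|, only the acute value applies: ∠E ≈ 44.02°.
Then ∠F = 180° − ∠D − ∠E ≈ 16.98°.
Law of sines gives |DE| = |EF|·sin F/sin D ≈ 61.755.
The bisector from E has length 2·|DE|·|EF|·cos(∠E/2)/(|DE|+|EF|) ≈ 85.85.

85.8497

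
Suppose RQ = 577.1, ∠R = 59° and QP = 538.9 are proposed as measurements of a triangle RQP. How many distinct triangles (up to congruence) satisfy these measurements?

2

RQ·sin R = 577.1·sin(59°) ≈ 494.7.
Since RQ sin R < QP < RQ (494.7 < 538.9 < 577.1), two triangles exist.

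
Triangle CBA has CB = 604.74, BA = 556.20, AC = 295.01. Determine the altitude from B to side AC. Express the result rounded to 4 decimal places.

h_B ≈ 553.7642

Semiperimeter s = (556.2 + 295.01 + 604.74)/2 = 727.98.
Heron's formula: area = √(727.98·171.77·432.97·123.24) ≈ 81683.
The altitude from B has length 2·area/AC ≈ 553.76.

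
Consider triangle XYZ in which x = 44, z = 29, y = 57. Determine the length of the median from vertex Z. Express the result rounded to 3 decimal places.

48.808

Median from Z: ½√(2·x² + 2·y² − z²) ≈ 48.808.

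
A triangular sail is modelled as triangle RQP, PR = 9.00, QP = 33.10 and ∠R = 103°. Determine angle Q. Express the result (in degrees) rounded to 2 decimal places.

∠Q ≈ 15.36°

Law of sines: sin Q = PR·sin R/QP ≈ 0.26493.
Since QP ≥ PR, only the acute value applies: ∠Q ≈ 15.36°.
Then ∠P = 180° − ∠R − ∠Q ≈ 61.64°.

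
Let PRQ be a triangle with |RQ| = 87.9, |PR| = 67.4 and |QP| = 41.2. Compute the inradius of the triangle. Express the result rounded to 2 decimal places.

Semiperimeter s = (87.9 + 41.2 + 67.4)/2 = 98.25.
Heron's formula: area = √(98.25·10.35·57.05·30.85) ≈ 1337.8.
Inradius = area/s = 1337.8/98.25 ≈ 13.616.

r ≈ 13.62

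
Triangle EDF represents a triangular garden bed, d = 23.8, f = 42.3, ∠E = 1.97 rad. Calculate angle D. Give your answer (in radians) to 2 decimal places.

∠D ≈ 0.40 rad

By the law of cosines, e² = d² + f² − 2·d·f·cos E = 3138.3, so e ≈ 56.021.
Law of cosines again: cos D = (f² + e² − d²)/(2·f·e) ≈ 0.92021, so ∠D ≈ 0.402 rad.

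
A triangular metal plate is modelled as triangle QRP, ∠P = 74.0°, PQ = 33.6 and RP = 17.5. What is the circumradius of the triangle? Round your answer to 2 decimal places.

17.34

By the law of cosines, QR² = RP² + PQ² − 2·RP·PQ·cos P = 1111.1, so QR ≈ 33.333.
Area = ½·RP·PQ·sin P ≈ 282.61.
Circumradius = QR/(2 sin P) ≈ 17.338.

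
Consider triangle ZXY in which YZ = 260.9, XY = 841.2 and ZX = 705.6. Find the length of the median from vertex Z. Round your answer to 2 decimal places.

m_Z ≈ 325.68

Median from Z: ½√(2·YZ² + 2·ZX² − XY²) ≈ 325.68.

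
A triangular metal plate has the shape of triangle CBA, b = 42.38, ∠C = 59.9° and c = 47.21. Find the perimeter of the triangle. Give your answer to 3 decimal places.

perimeter ≈ 140.584

Law of sines: sin B = b·sin C/c ≈ 0.77664.
Since c ≥ b, only the acute value applies: ∠B ≈ 50.95°.
Then ∠A = 180° − ∠C − ∠B ≈ 69.15°.
Law of sines gives a = c·sin A/sin C ≈ 50.994.
Semiperimeter s = (47.21+42.38+50.994)/2 = 70.292.
Perimeter = 47.21 + 42.38 + 50.994 = 140.58.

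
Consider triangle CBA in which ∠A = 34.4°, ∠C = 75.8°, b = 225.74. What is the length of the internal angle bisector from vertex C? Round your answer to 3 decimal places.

133.873

The third angle is ∠B = 180° − ∠A − ∠C = 69.80°.
Law of sines: c = b·sin C/sin B ≈ 233.19.
Law of sines: a = b·sin A/sin B ≈ 135.89.
The bisector from C has length 2·b·a·cos(∠C/2)/(b+a) ≈ 133.87.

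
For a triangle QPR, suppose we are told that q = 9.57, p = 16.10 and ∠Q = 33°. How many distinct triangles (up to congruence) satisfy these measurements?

p·sin Q = 16.10·sin(33°) ≈ 8.769.
Since p sin Q < q < p (8.769 < 9.57 < 16.10), two triangles exist.

2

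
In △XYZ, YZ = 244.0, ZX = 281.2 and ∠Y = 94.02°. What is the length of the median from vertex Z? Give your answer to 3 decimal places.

m_Z ≈ 255.888

Law of sines: sin X = YZ·sin Y/ZX ≈ 0.86557.
Since ZX ≥ YZ, only the acute value applies: ∠X ≈ 59.95°.
Then ∠Z = 180° − ∠Y − ∠X ≈ 26.03°.
Law of sines gives XY = ZX·sin Z/sin Y ≈ 123.71.
Median from Z: ½√(2·YZ² + 2·ZX² − XY²) ≈ 255.89.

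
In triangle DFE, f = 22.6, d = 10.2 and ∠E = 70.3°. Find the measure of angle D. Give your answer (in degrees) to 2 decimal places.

By the law of cosines, e² = d² + f² − 2·d·f·cos E = 459.39, so e ≈ 21.433.
Law of cosines again: cos D = (f² + e² − d²)/(2·f·e) ≈ 0.89401, so ∠D ≈ 26.62°.

26.62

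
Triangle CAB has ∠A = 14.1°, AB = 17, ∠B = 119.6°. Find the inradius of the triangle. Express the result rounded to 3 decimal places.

1.961

The third angle is ∠C = 180° − ∠A − ∠B = 46.30°.
Law of sines: BC = AB·sin A/sin C ≈ 5.7284.
Law of sines: CA = AB·sin B/sin C ≈ 20.445.
Area = ½·AB·BC·sin B ≈ 42.337.
Semiperimeter s = (17+5.7284+20.445)/2 = 21.587.
Inradius = area/s = 42.337/21.587 ≈ 1.9612.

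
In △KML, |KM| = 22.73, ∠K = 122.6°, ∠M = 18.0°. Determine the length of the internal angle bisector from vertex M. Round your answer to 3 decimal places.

25.607

The third angle is ∠L = 180° − ∠K − ∠M = 39.40°.
Law of sines: |ML| = |KM|·sin K/sin L ≈ 30.169.
Law of sines: |LK| = |KM|·sin M/sin L ≈ 11.066.
The bisector from M has length 2·|KM|·|ML|·cos(∠M/2)/(|KM|+|ML|) ≈ 25.607.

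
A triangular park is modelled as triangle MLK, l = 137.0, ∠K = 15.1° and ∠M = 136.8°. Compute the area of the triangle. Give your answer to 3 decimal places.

The third angle is ∠L = 180° − ∠K − ∠M = 28.10°.
Law of sines: m = l·sin M/sin L ≈ 199.11.
Law of sines: k = l·sin K/sin L ≈ 75.771.
Area = ½·l·m·sin K ≈ 3553.

3553.022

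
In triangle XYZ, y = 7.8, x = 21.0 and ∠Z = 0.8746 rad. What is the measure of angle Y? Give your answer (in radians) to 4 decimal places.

By the law of cosines, z² = x² + y² − 2·x·y·cos Z = 291.75, so z ≈ 17.081.
Law of cosines again: cos Y = (z² + x² − y²)/(2·z·x) ≈ 0.93661, so ∠Y ≈ 0.3580 rad.

0.3580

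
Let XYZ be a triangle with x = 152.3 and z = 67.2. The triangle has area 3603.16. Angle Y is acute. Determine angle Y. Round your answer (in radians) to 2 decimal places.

0.78

From area = ½·z·x·sin Y, we get sin Y = 2·area/(z·x) ≈ 0.70412.
Taking the acute solution, ∠Y ≈ 0.781 rad.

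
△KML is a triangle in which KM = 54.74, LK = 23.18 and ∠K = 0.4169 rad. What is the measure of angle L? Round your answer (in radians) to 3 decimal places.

2.452

By the law of cosines, ML² = LK² + KM² − 2·LK·KM·cos K = 1213.4, so ML ≈ 34.834.
Law of cosines again: cos L = (ML² + LK² − KM²)/(2·ML·LK) ≈ -0.77142, so ∠L ≈ 2.4519 rad.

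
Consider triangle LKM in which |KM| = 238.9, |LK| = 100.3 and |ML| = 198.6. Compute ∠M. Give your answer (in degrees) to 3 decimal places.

By the law of cosines, cos M = (|KM|² + |ML|² − |LK|²) / (2·|KM|·|ML|) ≈ 0.91110, so ∠M ≈ 24.34°.

∠M ≈ 24.342°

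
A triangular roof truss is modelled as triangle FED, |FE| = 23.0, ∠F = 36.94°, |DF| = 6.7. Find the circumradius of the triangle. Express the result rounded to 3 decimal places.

15.058

By the law of cosines, |ED|² = |DF|² + |FE|² − 2·|DF|·|FE|·cos F = 327.56, so |ED| ≈ 18.099.
Area = ½·|DF|·|FE|·sin F ≈ 46.305.
Circumradius = |ED|/(2 sin F) ≈ 15.058.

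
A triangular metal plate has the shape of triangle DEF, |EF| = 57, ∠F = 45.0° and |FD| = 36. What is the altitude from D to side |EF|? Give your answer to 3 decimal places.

h_D ≈ 25.456

By the law of cosines, |DE|² = |EF|² + |FD|² − 2·|EF|·|FD|·cos F = 1643, so |DE| ≈ 40.534.
Area = ½·|EF|·|FD|·sin F ≈ 725.49.
The altitude from D has length 2·area/|EF| ≈ 25.456.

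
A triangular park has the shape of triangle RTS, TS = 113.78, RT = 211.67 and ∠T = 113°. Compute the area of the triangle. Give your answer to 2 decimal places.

Area = ½·RT·TS·sin T ≈ 11085.

11084.63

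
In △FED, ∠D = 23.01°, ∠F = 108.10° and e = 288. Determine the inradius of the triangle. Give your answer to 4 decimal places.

r ≈ 51.0804

The third angle is ∠E = 180° − ∠D − ∠F = 48.89°.
Law of sines: f = e·sin F/sin E ≈ 363.33.
Law of sines: d = e·sin D/sin E ≈ 149.42.
Area = ½·e·f·sin D ≈ 20451.
Semiperimeter s = (363.33+288+149.42)/2 = 400.37.
Inradius = area/s = 20451/400.37 ≈ 51.08.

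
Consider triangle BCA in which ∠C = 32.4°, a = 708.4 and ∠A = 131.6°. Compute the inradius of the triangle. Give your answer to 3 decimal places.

r ≈ 67.100

The third angle is ∠B = 180° − ∠C − ∠A = 16.00°.
Law of sines: b = a·sin B/sin A ≈ 261.12.
Law of sines: c = a·sin C/sin A ≈ 507.6.
Area = ½·a·b·sin C ≈ 49557.
Semiperimeter s = (261.12+507.6+708.4)/2 = 738.56.
Inradius = area/s = 49557/738.56 ≈ 67.1.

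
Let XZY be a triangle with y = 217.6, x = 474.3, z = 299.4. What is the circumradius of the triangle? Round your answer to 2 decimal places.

R ≈ 321.48

By the law of cosines, cos X = (z² + y² − x²) / (2·z·y) ≈ -0.67514, so ∠X ≈ 132.47°.
Circumradius = x/(2 sin X) ≈ 321.48.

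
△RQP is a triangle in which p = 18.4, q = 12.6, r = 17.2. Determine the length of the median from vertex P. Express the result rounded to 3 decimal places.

Median from P: ½√(2·r² + 2·q² − p²) ≈ 11.944.

11.944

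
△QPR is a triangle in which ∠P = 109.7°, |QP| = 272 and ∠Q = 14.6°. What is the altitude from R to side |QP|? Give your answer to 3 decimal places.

The third angle is ∠R = 180° − ∠Q − ∠P = 55.70°.
Law of sines: |PR| = |QP|·sin Q/sin R ≈ 82.996.
Law of sines: |RQ| = |QP|·sin P/sin R ≈ 309.99.
Area = ½·|QP|·|PR|·sin P ≈ 10627.
The altitude from R has length 2·area/|QP| ≈ 78.138.

h_R ≈ 78.138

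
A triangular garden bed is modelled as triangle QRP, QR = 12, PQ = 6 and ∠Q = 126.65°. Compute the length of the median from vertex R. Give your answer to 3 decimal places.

13.999

By the law of cosines, RP² = PQ² + QR² − 2·PQ·QR·cos Q = 265.96, so RP ≈ 16.308.
Median from R: ½√(2·QR² + 2·RP² − PQ²) ≈ 13.999.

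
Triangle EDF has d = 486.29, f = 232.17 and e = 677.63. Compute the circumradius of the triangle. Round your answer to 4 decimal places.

By the law of cosines, cos E = (d² + f² − e²) / (2·d·f) ≈ -0.74756, so ∠E ≈ 138.38°.
Circumradius = e/(2 sin E) ≈ 510.11.

510.1127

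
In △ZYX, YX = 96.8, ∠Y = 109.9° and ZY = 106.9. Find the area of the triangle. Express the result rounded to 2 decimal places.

area ≈ 4865.01

Area = ½·ZY·YX·sin Y ≈ 4865.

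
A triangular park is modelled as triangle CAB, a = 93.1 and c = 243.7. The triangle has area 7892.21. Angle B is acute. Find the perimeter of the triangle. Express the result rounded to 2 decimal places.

perimeter ≈ 525.11

From area = ½·c·a·sin B, we get sin B = 2·area/(c·a) ≈ 0.69570.
Taking the acute solution, ∠B ≈ 44.08°.
Law of cosines then gives b ≈ 188.31.
Perimeter = 243.7 + 93.1 + 188.31 = 525.11.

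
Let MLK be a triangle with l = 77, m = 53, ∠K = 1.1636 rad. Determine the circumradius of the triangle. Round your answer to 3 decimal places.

By the law of cosines, k² = m² + l² − 2·m·l·cos K = 5505.6, so k ≈ 74.199.
Area = ½·m·l·sin K ≈ 1873.7.
Circumradius = k/(2 sin K) ≈ 40.403.

40.403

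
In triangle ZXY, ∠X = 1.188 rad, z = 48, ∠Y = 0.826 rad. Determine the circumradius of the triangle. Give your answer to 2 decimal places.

R ≈ 26.57

The third angle is ∠Z = π − ∠X − ∠Y = 1.128 rad.
Law of sines: x = z·sin X/sin Z ≈ 49.288.
Law of sines: y = z·sin Y/sin Z ≈ 39.065.
Circumradius = z/(2 sin Z) ≈ 26.567.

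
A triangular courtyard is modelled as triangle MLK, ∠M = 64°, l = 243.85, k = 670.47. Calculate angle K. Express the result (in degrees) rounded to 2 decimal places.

By the law of cosines, m² = l² + k² − 2·l·k·cos M = 3.6565e+05, so m ≈ 604.69.
Law of cosines again: cos K = (m² + l² − k²)/(2·m·l) ≈ -0.08279, so ∠K ≈ 94.75°.

94.75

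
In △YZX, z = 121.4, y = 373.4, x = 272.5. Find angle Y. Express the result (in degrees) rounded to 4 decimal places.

By the law of cosines, cos Y = (z² + x² − y²) / (2·z·x) ≈ -0.76226, so ∠Y ≈ 139.66°.

139.6638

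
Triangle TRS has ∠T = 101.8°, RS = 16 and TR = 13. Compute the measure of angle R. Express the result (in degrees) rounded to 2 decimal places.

∠R ≈ 25.51°

Law of sines: sin S = TR·sin T/RS ≈ 0.79533.
Since RS ≥ TR, only the acute value applies: ∠S ≈ 52.69°.
Then ∠R = 180° − ∠T − ∠S ≈ 25.51°.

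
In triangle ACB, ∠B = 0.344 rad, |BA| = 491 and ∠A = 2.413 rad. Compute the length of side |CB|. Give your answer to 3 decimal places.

The third angle is ∠C = π − ∠B − ∠A = 0.385 rad.
Law of sines: |CB| = |BA|·sin A/sin C ≈ 871.36.

871.359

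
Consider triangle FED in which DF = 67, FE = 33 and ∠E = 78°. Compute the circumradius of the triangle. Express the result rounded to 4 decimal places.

Law of sines: sin D = FE·sin E/DF ≈ 0.48177.
Since DF ≥ FE, only the acute value applies: ∠D ≈ 28.80°.
Then ∠F = 180° − ∠E − ∠D ≈ 73.20°.
Law of sines gives ED = DF·sin F/sin E ≈ 65.573.
Circumradius = DF/(2 sin E) ≈ 34.248.

R ≈ 34.2484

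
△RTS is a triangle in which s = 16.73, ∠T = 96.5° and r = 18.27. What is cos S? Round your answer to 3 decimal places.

0.772

By the law of cosines, t² = s² + r² − 2·s·r·cos T = 682.89, so t ≈ 26.132.
Law of cosines again: cos S = (r² + t² − s²)/(2·r·t) ≈ 0.77161, so ∠S ≈ 39.50°.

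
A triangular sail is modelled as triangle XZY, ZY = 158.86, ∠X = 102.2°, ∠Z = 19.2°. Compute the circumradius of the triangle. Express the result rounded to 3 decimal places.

The third angle is ∠Y = 180° − ∠X − ∠Z = 58.60°.
Law of sines: YX = ZY·sin Z/sin X ≈ 53.451.
Law of sines: XZ = ZY·sin Y/sin X ≈ 138.73.
Circumradius = ZY/(2 sin X) ≈ 81.265.

81.265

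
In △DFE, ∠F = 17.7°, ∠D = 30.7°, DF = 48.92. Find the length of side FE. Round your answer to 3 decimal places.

The third angle is ∠E = 180° − ∠D − ∠F = 131.60°.
Law of sines: FE = DF·sin D/sin E ≈ 33.399.

33.399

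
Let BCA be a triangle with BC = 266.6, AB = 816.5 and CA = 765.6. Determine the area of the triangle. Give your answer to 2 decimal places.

area ≈ 102027.11

Semiperimeter s = (765.6 + 816.5 + 266.6)/2 = 924.35.
Heron's formula: area = √(924.35·158.75·107.85·657.75) ≈ 1.0203e+05.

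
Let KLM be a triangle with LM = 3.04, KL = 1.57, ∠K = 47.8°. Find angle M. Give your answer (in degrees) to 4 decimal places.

Law of sines: sin M = KL·sin K/LM ≈ 0.38259.
Since LM ≥ KL, only the acute value applies: ∠M ≈ 22.49°.
Then ∠L = 180° − ∠K − ∠M ≈ 109.71°.

∠M ≈ 22.4940°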